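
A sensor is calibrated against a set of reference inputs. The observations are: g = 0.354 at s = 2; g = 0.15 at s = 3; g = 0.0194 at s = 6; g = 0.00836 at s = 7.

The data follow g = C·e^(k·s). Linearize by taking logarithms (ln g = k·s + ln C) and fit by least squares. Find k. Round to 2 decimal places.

Let Y = ln g. Fitting Y = k·s + ln C by least squares:
AᵀA = [[98.0000, 18.0000]; [18.0000, 4]], rhs = [-64.9132, -11.6624]ᵀ  (here Σs = 18.0000, Σ(s)² = 98.0000, Σln g = -11.6624, Σs·ln g = -64.9132).
Δ = 98.0000·4 − (18.0000)² = 68.0000; k = (-64.9132·4 − 18.0000·-11.6624)/68.0000 = -0.73133, ln C = (98.0000·-11.6624 − 18.0000·-64.9132)/68.0000 = 0.37540.

k = -0.73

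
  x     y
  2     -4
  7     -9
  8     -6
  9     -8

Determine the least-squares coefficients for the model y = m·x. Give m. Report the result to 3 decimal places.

m = -0.965

Forming AᵀA = [[198]] and Aᵀy = [-191]ᵀ gives AᵀA·[m]ᵀ = Aᵀy.
Hence m = -191 / 198 ≈ -0.964646.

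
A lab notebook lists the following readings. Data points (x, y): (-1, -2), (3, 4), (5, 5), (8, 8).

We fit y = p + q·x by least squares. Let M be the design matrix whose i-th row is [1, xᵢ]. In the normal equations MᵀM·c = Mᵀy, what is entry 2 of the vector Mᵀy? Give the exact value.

103

Entry 2 ↔ basis x, so (Mᵀy)_{2} = Σᵢ (x)·yᵢ = (-1)·(-2) + (3)·(4) + (5)·(5) + (8)·(8) = 103.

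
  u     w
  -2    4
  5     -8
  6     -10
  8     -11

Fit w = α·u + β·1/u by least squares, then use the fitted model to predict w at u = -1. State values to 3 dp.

ŵ = 4.130

Forming AᵀA = [[129, 4]; [4, 4801/14400]] and Aᵀw = [-196, -797/120]ᵀ gives AᵀA·[α, β]ᵀ = Aᵀw.
Determinant 129·(4801/14400) − 4² = 129643/4800.
α = ((-196)·(4801/14400) − 4·(-797/120))/(129643/4800) = -558436/388929; β = (129·(-797/120) − 4·(-196))/(129643/4800) = -349320/129643.
At u = -1: ŵ = (-558436/388929)·(-1) + (-349320/129643)·(-1) = 1606396/388929.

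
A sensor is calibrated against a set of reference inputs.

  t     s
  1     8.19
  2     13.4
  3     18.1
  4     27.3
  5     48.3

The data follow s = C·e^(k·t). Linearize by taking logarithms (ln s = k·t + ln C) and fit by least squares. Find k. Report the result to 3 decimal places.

Let Y = ln s. Fitting Y = k·t + ln C by least squares:
Σt = 15.0000, Σ(t)² = 55.0000, Σln s = 14.7784, Σt·ln s = 48.5959.
Equations: 55.0000·k + 15.0000·ln C = 48.5959;  15.0000·k + 5·ln C = 14.7784.
Δ = 55.0000·5 − (15.0000)² = 50.0000; k = (48.5959·5 − 15.0000·14.7784)/50.0000 = 0.42607, ln C = (55.0000·14.7784 − 15.0000·48.5959)/50.0000 = 1.67748.

k = 0.426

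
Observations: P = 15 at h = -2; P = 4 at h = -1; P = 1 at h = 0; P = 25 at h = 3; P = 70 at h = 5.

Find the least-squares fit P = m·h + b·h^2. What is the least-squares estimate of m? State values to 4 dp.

m = -1.1466

Normal-equation sums: Σh·h = 39, Σh·h^2 = 143, Σh^2·h^2 = 723.
For MᵀP: Σh·P = 391, Σh^2·P = 2039.
Eliminating b: 723·(row 1) − 143·(row 2) gives 7748·m = 723·391 − 143·2039 = -8884, so m = -2221/1937.
Then b = (2039 − 143·(-2221/1937))/723 = 454/149.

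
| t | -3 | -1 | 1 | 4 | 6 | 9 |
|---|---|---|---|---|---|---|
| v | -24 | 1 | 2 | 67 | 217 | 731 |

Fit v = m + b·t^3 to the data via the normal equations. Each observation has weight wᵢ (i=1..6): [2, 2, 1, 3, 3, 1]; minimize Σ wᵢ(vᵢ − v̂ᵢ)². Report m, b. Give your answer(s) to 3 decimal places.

Setting ∂/∂m … = 0 gives: 12·m + 1514·b = 1539;  1514·m + 685158·b = 687675.
(Σwᵢ·1 = 12, Σwᵢ·t^3 = 1514, Σwᵢ·t^3·t^3 = 685158, Σwᵢ·v = 1539, Σwᵢ·t^3·v = 687675.)
Δ = 12·685158 − 1514² = 5929700.
m = (1539·685158 − 1514·687675)/5929700 = 3329553/1482425; b = (12·687675 − 1514·1539)/5929700 = 2961027/2964850.

m = 2.246, b = 0.999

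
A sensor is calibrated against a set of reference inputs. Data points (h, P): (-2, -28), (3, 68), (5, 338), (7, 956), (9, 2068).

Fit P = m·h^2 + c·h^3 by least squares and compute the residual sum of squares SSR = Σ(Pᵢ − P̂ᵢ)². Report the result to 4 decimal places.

SSR = 4.4398

Compute the Gram sums: Σh^2·h^2 = 9684, Σh^2·h^3 = 79192, Σh^3·h^3 = 665508.
Moment sums: Σh^2·P = 223302, Σh^3·P = 1879790.
XᵀX·[m, c]ᵀ = XᵀP becomes [[9684, 79192]; [79192, 665508]]·[m, c]ᵀ = [223302, 1879790]ᵀ.
Δ = 9684·665508 − 79192² = 173406608.
m = (223302·665508 − 79192·1879790)/173406608 = -31882783/21675826; c = (9684·1879790 − 79192·223302)/173406608 = 65019297/21675826.
Residuals: 20381190/10837913, 2690098/10837913, -1956681/10837913, -8636424/10837913, 4523039/10837913; SSR = 48118474/10837913.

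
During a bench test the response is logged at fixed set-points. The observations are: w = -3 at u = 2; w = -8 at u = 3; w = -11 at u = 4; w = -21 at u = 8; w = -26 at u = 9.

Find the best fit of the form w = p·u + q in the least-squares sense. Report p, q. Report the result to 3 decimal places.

p = -3.021, q = 1.907

From the data, Σu·u = 174, Σu = 26, Σ1 = 5.
Right-hand side: Σu·w = -476, Σw = -69.
Normal equations: [[174, 26]; [26, 5]]·[p, q]ᵀ = [-476, -69]ᵀ.
Δ = 174·5 − 26² = 194.
p = ((-476)·5 − 26·(-69))/194 = -293/97; q = (174·(-69) − 26·(-476))/194 = 185/97.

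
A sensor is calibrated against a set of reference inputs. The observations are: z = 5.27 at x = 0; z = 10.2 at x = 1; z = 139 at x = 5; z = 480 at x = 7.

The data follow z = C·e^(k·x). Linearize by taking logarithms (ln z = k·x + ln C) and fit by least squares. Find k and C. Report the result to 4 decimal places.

k = 0.6461, C = 5.3298

With ln zᵢ as the transformed response and xᵢ as the regressor:
XᵀX = [[75.0000, 13.0000]; [13.0000, 4]], rhs = [70.2113, 15.0927]ᵀ  (here Σx = 13.0000, Σ(x)² = 75.0000, Σln z = 15.0927, Σx·ln z = 70.2113).
Slope k = (n·Σx·ln z − Σx·Σln z)/(n·Σ(x)² − (Σx)²) = (4·70.2113 − 13.0000·15.0927)/131.0000 = 0.64611; ln C = (Σln z − k·Σx)/n = 1.67332, so C = exp(1.67332) = 5.32982.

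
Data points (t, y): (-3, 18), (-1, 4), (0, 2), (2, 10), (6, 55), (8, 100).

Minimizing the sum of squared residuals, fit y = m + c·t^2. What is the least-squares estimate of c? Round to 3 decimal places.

Forming MᵀM = [[6, 114]; [114, 5490]] and Mᵀy = [189, 8586]ᵀ gives MᵀM·[m, c]ᵀ = Mᵀy.
det = 6·5490 − 114² = 19944.
m = (189·5490 − 114·8586)/19944 = 3267/1108; c = (6·8586 − 114·189)/19944 = 1665/1108.

c = 1.503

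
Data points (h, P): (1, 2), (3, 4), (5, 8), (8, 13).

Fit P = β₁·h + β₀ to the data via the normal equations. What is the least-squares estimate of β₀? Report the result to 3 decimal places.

Setting ∂/∂β₁ … = 0 gives: 99·β₁ + 17·β₀ = 158;  17·β₁ + 4·β₀ = 27.
(Σh·h = 99, Σh = 17, Σ1 = 4, Σh·P = 158, ΣP = 27.)
Eliminating β₀: 4·(row 1) − 17·(row 2) gives 107·β₁ = 4·158 − 17·27 = 173, so β₁ = 173/107.
Then β₀ = (27 − 17·(173/107))/4 = -13/107.

β₀ = -0.121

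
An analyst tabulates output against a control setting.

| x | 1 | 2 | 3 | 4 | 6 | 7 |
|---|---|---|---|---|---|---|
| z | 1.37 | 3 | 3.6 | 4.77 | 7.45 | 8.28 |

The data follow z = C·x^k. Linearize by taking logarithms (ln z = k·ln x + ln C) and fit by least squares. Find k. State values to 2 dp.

k = 0.91

With ln zᵢ as the transformed response and ln xᵢ as the regressor:
Σln x = 6.9157, Σ(ln x)² = 10.6062, Σln z = 8.3788, Σln x·ln z = 12.0462.
Equations: 10.6062·k + 6.9157·ln C = 12.0462;  6.9157·k + 6·ln C = 8.3788.
Solving (det = 15.8099): k = 0.90653, ln C = 0.35158.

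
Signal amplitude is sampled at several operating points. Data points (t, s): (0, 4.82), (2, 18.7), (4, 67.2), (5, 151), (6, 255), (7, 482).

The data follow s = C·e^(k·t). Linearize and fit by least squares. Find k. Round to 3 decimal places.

Taking logs, ln s = k·t + ln C, so regress ln s on t.
Sums: Σt = 24.0000, Σ(t)² = 130.0000, Σln s = 25.4455, Σt·ln s = 124.2673.
Normal system: [[130.0000, 24.0000]; [24.0000, 6]]·[k, ln C]ᵀ = [124.2673, 25.4455]ᵀ.
Solving (det = 204.0000): k = 0.66134, ln C = 1.59556.

k = 0.661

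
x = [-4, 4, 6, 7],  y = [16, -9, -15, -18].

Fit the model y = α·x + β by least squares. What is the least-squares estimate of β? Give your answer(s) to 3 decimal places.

From the data, Σx·x = 117, Σx = 13, Σ1 = 4.
Moment sums: Σx·y = -316, Σy = -26.
Δ = 117·4 − 13² = 299.
α = ((-316)·4 − 13·(-26))/299 = -926/299; β = (117·(-26) − 13·(-316))/299 = 82/23.

β = 3.565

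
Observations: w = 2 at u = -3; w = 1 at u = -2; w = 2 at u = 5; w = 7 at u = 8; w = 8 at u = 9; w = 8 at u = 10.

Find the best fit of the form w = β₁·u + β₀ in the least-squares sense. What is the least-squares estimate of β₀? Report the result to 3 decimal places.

Entries of AᵀA: Σu·u = 283, Σu = 27, Σ1 = 6.
For Aᵀw: Σu·w = 210, Σw = 28.
So AᵀA·[β₁, β₀]ᵀ = Aᵀw: [[283, 27]; [27, 6]]·[β₁, β₀]ᵀ = [210, 28]ᵀ.
Eliminating β₀: 6·(row 1) − 27·(row 2) gives 969·β₁ = 6·210 − 27·28 = 504, so β₁ = 168/323.
Then β₀ = (28 − 27·(168/323))/6 = 2254/969.

β₀ = 2.326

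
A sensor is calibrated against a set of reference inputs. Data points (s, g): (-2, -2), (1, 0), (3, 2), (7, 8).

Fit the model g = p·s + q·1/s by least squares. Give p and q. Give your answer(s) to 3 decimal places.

p = 1.125, q = -1.225

Setting ∂/∂p … = 0 gives: 63·p + 4·q = 66;  4·p + (2437/1764)·q = 59/21.
(Σs·s = 63, Σs·1/s = 4, Σ1/s·1/s = 2437/1764, Σs·g = 66, Σ1/s·g = 59/21.)
Δ = 63·(2437/1764) − 4² = 1989/28.
p = (66·(2437/1764) − 4·(59/21))/(1989/28) = 47006/41769; q = (63·(59/21) − 4·66)/(1989/28) = -812/663.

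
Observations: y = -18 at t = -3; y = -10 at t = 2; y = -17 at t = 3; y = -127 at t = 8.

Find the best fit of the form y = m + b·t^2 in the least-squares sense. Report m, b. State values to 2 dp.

m = -0.58, b = -1.97

XᵀX·[m, b]ᵀ = Xᵀy reads: 4·m + 86·b = -172;  86·m + 4274·b = -8483.
(Σ1 = 4, Σt^2 = 86, Σt^2·t^2 = 4274, Σy = -172, Σt^2·y = -8483.)
det = 4·4274 − 86² = 9700.
m = ((-172)·4274 − 86·(-8483))/9700 = -559/970; b = (4·(-8483) − 86·(-172))/9700 = -957/485.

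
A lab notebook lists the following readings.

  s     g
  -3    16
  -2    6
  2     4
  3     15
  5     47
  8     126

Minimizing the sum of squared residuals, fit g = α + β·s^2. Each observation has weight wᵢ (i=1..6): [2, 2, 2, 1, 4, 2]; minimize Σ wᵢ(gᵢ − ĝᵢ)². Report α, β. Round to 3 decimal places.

α = -2.936, β = 2.012

Sums needed: Σwᵢ·1 = 13, Σwᵢ·s^2 = 271, Σwᵢ·s^2·s^2 = 10999.
Right-hand side: Σwᵢ·g = 507, Σwᵢ·s^2·g = 21331.
Normal equations: [[13, 271]; [271, 10999]]·[α, β]ᵀ = [507, 21331]ᵀ.
det = 13·10999 − 271² = 69546.
α = (507·10999 − 271·21331)/69546 = -102104/34773; β = (13·21331 − 271·507)/69546 = 69953/34773.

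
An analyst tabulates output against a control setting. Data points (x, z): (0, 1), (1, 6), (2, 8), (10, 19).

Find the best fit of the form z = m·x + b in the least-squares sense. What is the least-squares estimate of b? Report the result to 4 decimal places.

Setting ∂/∂m … = 0 gives: 105·m + 13·b = 212;  13·m + 4·b = 34.
Determinant 105·4 − 13² = 251.
m = (212·4 − 13·34)/251 = 406/251; b = (105·34 − 13·212)/251 = 814/251.

b = 3.2430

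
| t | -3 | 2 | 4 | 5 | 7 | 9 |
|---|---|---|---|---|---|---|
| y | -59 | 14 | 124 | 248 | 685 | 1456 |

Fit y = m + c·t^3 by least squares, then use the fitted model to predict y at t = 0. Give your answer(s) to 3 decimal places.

The normal equations are: 6·m + 1242·c = 2468;  1242·m + 669604·c = 1337020.
(Σ1 = 6, Σt^3 = 1242, Σt^3·t^3 = 669604, Σy = 2468, Σt^3·y = 1337020.)
det = 6·669604 − 1242² = 2475060.
m = (2468·669604 − 1242·1337020)/2475060 = -1999042/618765; c = (6·1337020 − 1242·2468)/2475060 = 413072/206255.
At t = 0: ŷ = (-1999042/618765)·(1) + (413072/206255)·(0) = -1999042/618765.

ŷ = -3.231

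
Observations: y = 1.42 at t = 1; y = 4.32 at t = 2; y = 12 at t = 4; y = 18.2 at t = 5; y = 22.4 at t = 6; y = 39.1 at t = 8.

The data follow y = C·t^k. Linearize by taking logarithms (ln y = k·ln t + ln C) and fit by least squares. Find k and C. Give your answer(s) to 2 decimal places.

Taking logs, ln y = k·ln t + ln C, so regress ln y on ln t.
Σln t = 7.5601, Σ(ln t)² = 12.5270, Σln y = 13.9754, Σln t·ln y = 22.3229.
Normal system: [[12.5270, 7.5601]; [7.5601, 6]]·[k, ln C]ᵀ = [22.3229, 13.9754]ᵀ.
Solving (det = 18.0074): k = 1.57058, ln C = 0.35028, so C = exp(0.35028) = 1.41947.

k = 1.57, C = 1.42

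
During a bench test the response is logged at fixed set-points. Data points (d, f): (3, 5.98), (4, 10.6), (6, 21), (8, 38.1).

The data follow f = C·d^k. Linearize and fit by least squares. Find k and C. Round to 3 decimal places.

k = 1.859, C = 0.783

Let Y = ln f. Fitting Y = k·ln d + ln C by least squares:
Σln d = 6.3561, Σ(ln d)² = 10.6632, Σln f = 10.8340, Σln d·ln f = 18.2623.
Equations: 10.6632·k + 6.3561·ln C = 18.2623;  6.3561·k + 4·ln C = 10.8340.
Solving (det = 2.2529): k = 1.85853, ln C = -0.24475, so C = exp(-0.24475) = 0.78290.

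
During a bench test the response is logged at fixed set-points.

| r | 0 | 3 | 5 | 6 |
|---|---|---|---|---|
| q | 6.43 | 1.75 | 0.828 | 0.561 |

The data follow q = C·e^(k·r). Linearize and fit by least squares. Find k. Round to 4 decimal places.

Let Y = ln q. Fitting Y = k·r + ln C by least squares:
Σr = 14.0000, Σ(r)² = 70.0000, Σln q = 1.6538, Σr·ln q = -2.7331.
Equations: 70.0000·k + 14.0000·ln C = -2.7331;  14.0000·k + 4·ln C = 1.6538.
Slope k = (n·Σr·ln q − Σr·Σln q)/(n·Σ(r)² − (Σr)²) = (4·-2.7331 − 14.0000·1.6538)/84.0000 = -0.40578; ln C = (Σln q − k·Σr)/n = 1.83369.

k = -0.4058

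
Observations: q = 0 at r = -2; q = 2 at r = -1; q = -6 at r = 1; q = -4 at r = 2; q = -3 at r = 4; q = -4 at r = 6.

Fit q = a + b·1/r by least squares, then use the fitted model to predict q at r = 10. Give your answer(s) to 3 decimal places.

Compute the Gram sums: Σ1 = 6, Σ1/r = 5/12, Σ1/r·1/r = 373/144.
Right-hand side: Σq = -15, Σ1/r·q = -137/12.
So AᵀA·[a, b]ᵀ = Aᵀq: [[6, 5/12]; [5/12, 373/144]]·[a, b]ᵀ = [-15, -137/12]ᵀ.
Eliminating b: (373/144)·(row 1) − (5/12)·(row 2) gives (2213/144)·a = (373/144)·(-15) − (5/12)·(-137/12) = -2455/72, so a = -4910/2213.
Then b = ((-137/12) − (5/12)·(-4910/2213))/(373/144) = -8964/2213.
At r = 10: q̂ = (-4910/2213)·(1) + (-8964/2213)·(1/10) = -29032/11065.

q̂ = -2.624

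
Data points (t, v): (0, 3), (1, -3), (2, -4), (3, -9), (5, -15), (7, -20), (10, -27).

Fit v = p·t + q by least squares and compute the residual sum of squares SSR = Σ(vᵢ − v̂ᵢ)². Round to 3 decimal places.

SSR = 11.100

Forming AᵀA = [[188, 28]; [28, 7]] and Aᵀv = [-523, -75]ᵀ gives AᵀA·[p, q]ᵀ = Aᵀv.
det = 188·7 − 28² = 532.
p = ((-523)·7 − 28·(-75))/532 = -223/76; q = (188·(-75) − 28·(-523))/532 = 136/133.
Residuals: 263/133, -579/532, 225/266, -649/532, -719/532, -257/532, 351/266; SSR = 5905/532.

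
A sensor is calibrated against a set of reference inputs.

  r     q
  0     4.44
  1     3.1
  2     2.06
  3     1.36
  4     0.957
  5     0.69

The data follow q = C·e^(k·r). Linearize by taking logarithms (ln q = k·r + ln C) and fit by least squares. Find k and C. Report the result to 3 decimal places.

k = -0.379, C = 4.419

Taking logs, ln q = k·r + ln C, so regress ln q on r.
XᵀX = [[55.0000, 15.0000]; [15.0000, 6]], rhs = [1.4681, 3.2372]ᵀ  (here Σr = 15.0000, Σ(r)² = 55.0000, Σln q = 3.2372, Σr·ln q = 1.4681).
Δ = 55.0000·6 − (15.0000)² = 105.0000; k = (1.4681·6 − 15.0000·3.2372)/105.0000 = -0.37857, ln C = (55.0000·3.2372 − 15.0000·1.4681)/105.0000 = 1.48596, so C = exp(1.48596) = 4.41920.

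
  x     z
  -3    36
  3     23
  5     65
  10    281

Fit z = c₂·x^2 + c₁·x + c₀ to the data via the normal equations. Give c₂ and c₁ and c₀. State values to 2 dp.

Normal-equation sums: Σx^2·x^2 = 10787, Σx^2·x = 1125, Σx^2 = 143, Σx·x = 143, Σx = 15, Σ1 = 4.
Moment sums: Σx^2·z = 30256, Σx·z = 3096, Σz = 405.
AᵀA·[c₂, c₁, c₀]ᵀ = Aᵀz becomes [[10787, 1125, 143]; [1125, 143, 15]; [143, 15, 4]]·[c₂, c₁, c₀]ᵀ = [30256, 3096, 405]ᵀ.
Solving the 3×3 system (Gaussian elimination) gives c₂ = 880141/291316, c₁ = -676713/291316, c₀ = 284189/145658.

c₂ = 3.02, c₁ = -2.32, c₀ = 1.95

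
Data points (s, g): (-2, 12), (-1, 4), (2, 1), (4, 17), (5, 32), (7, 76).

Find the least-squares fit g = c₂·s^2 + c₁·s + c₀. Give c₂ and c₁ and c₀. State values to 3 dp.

c₂ = 2.034, c₁ = -3.212, c₀ = -1.859

Entries of MᵀM: Σs^2·s^2 = 3315, Σs^2·s = 531, Σs^2 = 99, Σs·s = 99, Σs = 15, Σ1 = 6.
Right-hand side: Σs^2·g = 4852, Σs·g = 734, Σg = 142.
Inverting the 3×3 Gram matrix, [c₂, c₁, c₀]ᵀ = [15619/7680, -24671/7680, -3569/1920]ᵀ.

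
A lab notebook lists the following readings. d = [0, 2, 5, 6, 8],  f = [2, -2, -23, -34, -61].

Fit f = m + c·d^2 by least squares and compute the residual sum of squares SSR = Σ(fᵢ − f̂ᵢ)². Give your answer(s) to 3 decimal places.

SSR = 0.260

Sums needed: Σ1 = 5, Σd^2 = 129, Σd^2·d^2 = 6033.
And Σf = -118, Σd^2·f = -5711.
Normal equations: [[5, 129]; [129, 6033]]·[m, c]ᵀ = [-118, -5711]ᵀ.
Δ = 5·6033 − 129² = 13524.
m = ((-118)·6033 − 129·(-5711))/13524 = 8275/4508; c = (5·(-5711) − 129·(-118))/13524 = -13333/13524.
Residuals: 741/4508, 1459/13524, -638/3381, -1551/4508, 3523/13524; SSR = 3523/13524.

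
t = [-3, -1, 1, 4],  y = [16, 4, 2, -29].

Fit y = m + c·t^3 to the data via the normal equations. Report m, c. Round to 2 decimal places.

m = 2.84, c = -0.50

AᵀA·[m, c]ᵀ = Aᵀy reads: 4·m + 37·c = -7;  37·m + 4827·c = -2290.
Eliminating c: 4827·(row 1) − 37·(row 2) gives 17939·m = 4827·(-7) − 37·(-2290) = 50941, so m = 50941/17939.
Then c = ((-2290) − 37·(50941/17939))/4827 = -8901/17939.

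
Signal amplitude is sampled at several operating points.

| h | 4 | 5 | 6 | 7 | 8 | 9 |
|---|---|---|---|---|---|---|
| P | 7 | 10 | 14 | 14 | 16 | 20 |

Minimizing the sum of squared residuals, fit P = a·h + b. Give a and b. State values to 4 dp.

The normal equations are: 271·a + 39·b = 568;  39·a + 6·b = 81.
(Σh·h = 271, Σh = 39, Σ1 = 6, Σh·P = 568, ΣP = 81.)
Eliminating b: 6·(row 1) − 39·(row 2) gives 105·a = 6·568 − 39·81 = 249, so a = 83/35.
Then b = (81 − 39·(83/35))/6 = -67/35.

a = 2.3714, b = -1.9143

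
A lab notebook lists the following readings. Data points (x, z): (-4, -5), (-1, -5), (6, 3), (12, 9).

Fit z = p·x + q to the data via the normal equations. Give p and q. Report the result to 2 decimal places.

p = 0.93, q = -2.53

From the data, Σx·x = 197, Σx = 13, Σ1 = 4.
Moment sums: Σx·z = 151, Σz = 2.
Eliminating q: 4·(row 1) − 13·(row 2) gives 619·p = 4·151 − 13·2 = 578, so p = 578/619.
Then q = (2 − 13·(578/619))/4 = -1569/619.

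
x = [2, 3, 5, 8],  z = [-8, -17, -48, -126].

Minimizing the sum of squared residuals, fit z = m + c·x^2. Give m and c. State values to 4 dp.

From the data, Σ1 = 4, Σx^2 = 102, Σx^2·x^2 = 4818.
Moment sums: Σz = -199, Σx^2·z = -9449.
AᵀA·[m, c]ᵀ = Aᵀz becomes [[4, 102]; [102, 4818]]·[m, c]ᵀ = [-199, -9449]ᵀ.
Eliminating c: 4818·(row 1) − 102·(row 2) gives 8868·m = 4818·(-199) − 102·(-9449) = 5016, so m = 418/739.
Then c = ((-9449) − 102·(418/739))/4818 = -8749/4434.

m = 0.5656, c = -1.9732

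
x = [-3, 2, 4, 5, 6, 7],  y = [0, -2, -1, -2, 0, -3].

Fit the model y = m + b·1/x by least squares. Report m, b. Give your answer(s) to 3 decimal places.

m = -0.980, b = -2.287

Normal-equation sums: Σ1 = 6, Σ1/x = 389/420, Σ1/x·1/x = 90281/176400.
Right-hand side: Σy = -8, Σ1/x·y = -291/140.
Eliminating b: (90281/176400)·(row 1) − (389/420)·(row 2) gives (78073/35280)·m = (90281/176400)·(-8) − (389/420)·(-291/140) = -382651/176400, so m = -382651/390365.
Then b = ((-291/140) − (389/420)·(-382651/390365))/(90281/176400) = -178584/78073.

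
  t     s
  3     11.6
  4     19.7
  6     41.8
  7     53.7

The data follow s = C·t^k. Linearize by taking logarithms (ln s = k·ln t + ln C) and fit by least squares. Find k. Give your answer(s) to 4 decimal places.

Let Y = ln s. Fitting Y = k·ln t + ln C by least squares:
XᵀX = [[10.1257, 6.2226]; [6.2226, 4]], rhs = [21.2645, 13.1479]ᵀ  (here Σln t = 6.2226, Σ(ln t)² = 10.1257, Σln s = 13.1479, Σln t·ln s = 21.2645).
Solving (det = 1.7825): k = 1.82002, ln C = 0.45567.

k = 1.8200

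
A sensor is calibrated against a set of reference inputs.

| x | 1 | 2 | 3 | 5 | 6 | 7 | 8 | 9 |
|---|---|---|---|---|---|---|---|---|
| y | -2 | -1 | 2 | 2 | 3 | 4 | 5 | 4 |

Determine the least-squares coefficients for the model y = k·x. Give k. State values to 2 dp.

k = 0.50

Compute the Gram sums: Σx·x = 269.
For Aᵀy: Σx·y = 134.
AᵀA·[k]ᵀ = Aᵀy becomes [[269]]·[k]ᵀ = [134]ᵀ.
k = 134/269 = 0.498141.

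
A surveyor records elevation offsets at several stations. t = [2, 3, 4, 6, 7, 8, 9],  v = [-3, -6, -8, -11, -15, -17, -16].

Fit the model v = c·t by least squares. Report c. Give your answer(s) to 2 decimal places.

The normal equations are: 259·c = -507.
c = (-507)/259 = -1.95753.

c = -1.96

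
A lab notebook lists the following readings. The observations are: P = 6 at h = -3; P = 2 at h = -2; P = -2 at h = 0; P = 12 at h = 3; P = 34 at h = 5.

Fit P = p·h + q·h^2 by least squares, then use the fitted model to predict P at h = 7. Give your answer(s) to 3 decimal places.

P̂ = 62.077

From the data, Σh·h = 47, Σh·h^2 = 117, Σh^2·h^2 = 803.
And Σh·P = 184, Σh^2·P = 1020.
Normal equations: [[47, 117]; [117, 803]]·[p, q]ᵀ = [184, 1020]ᵀ.
Δ = 47·803 − 117² = 24052.
p = (184·803 − 117·1020)/24052 = 7103/6013; q = (47·1020 − 117·184)/24052 = 6603/6013.
At h = 7: P̂ = (7103/6013)·(7) + (6603/6013)·(49) = 53324/859.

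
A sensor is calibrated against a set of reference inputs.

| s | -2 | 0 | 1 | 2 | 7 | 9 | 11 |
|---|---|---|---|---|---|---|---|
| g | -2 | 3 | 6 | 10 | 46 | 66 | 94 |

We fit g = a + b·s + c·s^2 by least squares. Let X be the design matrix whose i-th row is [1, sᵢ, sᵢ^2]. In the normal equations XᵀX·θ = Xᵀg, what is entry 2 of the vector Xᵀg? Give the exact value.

Entry 2 ↔ basis s, so (Xᵀg)_{2} = Σᵢ (s)·gᵢ = (-2)·(-2) + (0)·(3) + (1)·(6) + (2)·(10) + (7)·(46) + (9)·(66) + (11)·(94) = 1980.

1980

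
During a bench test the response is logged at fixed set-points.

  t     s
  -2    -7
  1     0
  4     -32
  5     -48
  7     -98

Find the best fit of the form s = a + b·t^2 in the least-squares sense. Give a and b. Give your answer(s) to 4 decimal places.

a = 1.4960, b = -2.0261

The normal system AᵀA·[a, b]ᵀ = Aᵀs is [[5, 95]; [95, 3299]]·[a, b]ᵀ = [-185, -6542]ᵀ.
Determinant 5·3299 − 95² = 7470.
a = ((-185)·3299 − 95·(-6542))/7470 = 745/498; b = (5·(-6542) − 95·(-185))/7470 = -1009/498.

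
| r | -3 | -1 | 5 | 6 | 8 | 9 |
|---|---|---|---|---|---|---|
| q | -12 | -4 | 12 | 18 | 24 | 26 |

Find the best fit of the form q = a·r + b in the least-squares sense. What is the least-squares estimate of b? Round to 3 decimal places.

Compute the Gram sums: Σr·r = 216, Σr = 24, Σ1 = 6.
And Σr·q = 634, Σq = 64.
Determinant 216·6 − 24² = 720.
a = (634·6 − 24·64)/720 = 63/20; b = (216·64 − 24·634)/720 = -29/15.

b = -1.933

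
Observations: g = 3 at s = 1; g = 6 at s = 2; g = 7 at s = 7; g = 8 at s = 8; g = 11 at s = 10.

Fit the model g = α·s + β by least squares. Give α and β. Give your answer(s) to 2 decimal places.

α = 0.69, β = 3.16

With design matrix A, AᵀA = [[218, 28]; [28, 5]] and Aᵀg = [238, 35]ᵀ.
Determinant 218·5 − 28² = 306.
α = (238·5 − 28·35)/306 = 35/51; β = (218·35 − 28·238)/306 = 161/51.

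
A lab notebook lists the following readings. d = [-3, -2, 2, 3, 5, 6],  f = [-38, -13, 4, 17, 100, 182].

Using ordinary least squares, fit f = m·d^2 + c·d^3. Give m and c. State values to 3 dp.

Normal-equation sums: Σd^2·d^2 = 2115, Σd^2·d^3 = 10901, Σd^3·d^3 = 63867.
Right-hand side: Σd^2·f = 8827, Σd^3·f = 53433.
Normal equations: [[2115, 10901]; [10901, 63867]]·[m, c]ᵀ = [8827, 53433]ᵀ.
Determinant 2115·63867 − 10901² = 16246904.
m = (8827·63867 − 10901·53433)/16246904 = -4679781/4061726; c = (2115·53433 − 10901·8827)/16246904 = 4196917/4061726.

m = -1.152, c = 1.033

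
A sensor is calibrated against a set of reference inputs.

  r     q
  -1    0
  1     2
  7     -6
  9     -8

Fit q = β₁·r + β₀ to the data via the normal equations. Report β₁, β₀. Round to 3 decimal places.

From the data, Σr·r = 132, Σr = 16, Σ1 = 4.
Moment sums: Σr·q = -112, Σq = -12.
Determinant 132·4 − 16² = 272.
β₁ = ((-112)·4 − 16·(-12))/272 = -16/17; β₀ = (132·(-12) − 16·(-112))/272 = 13/17.

β₁ = -0.941, β₀ = 0.765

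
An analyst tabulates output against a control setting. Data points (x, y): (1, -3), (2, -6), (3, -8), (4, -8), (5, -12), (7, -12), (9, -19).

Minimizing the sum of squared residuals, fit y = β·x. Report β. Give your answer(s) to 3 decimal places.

With design matrix M, MᵀM = [[185]] and Mᵀy = [-386]ᵀ.
β = (-386)/185 = -2.08649.

β = -2.086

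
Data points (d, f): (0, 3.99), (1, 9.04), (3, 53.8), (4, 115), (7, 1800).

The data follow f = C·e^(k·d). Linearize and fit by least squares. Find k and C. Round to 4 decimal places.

k = 0.8724, C = 3.8382

Linearized form: ln f = k·d + ln C. From the 5 transformed points,
Σd = 15.0000, Σ(d)² = 75.0000, Σln f = 19.8112, Σd·ln f = 85.6060.
Equations: 75.0000·k + 15.0000·ln C = 85.6060;  15.0000·k + 5·ln C = 19.8112.
Δ = 75.0000·5 − (15.0000)² = 150.0000; k = (85.6060·5 − 15.0000·19.8112)/150.0000 = 0.87241, ln C = (75.0000·19.8112 − 15.0000·85.6060)/150.0000 = 1.34500, so C = exp(1.34500) = 3.83818.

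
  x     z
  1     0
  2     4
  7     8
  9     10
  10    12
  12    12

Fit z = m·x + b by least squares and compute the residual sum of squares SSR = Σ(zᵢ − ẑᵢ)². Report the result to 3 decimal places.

SSR = 6.597

The normal equations are: 379·m + 41·b = 418;  41·m + 6·b = 46.
(Σx·x = 379, Σx = 41, Σ1 = 6, Σx·z = 418, Σz = 46.)
Determinant 379·6 − 41² = 593.
m = (418·6 − 41·46)/593 = 622/593; b = (379·46 − 41·418)/593 = 296/593.
Residuals: -918/593, 832/593, 94/593, 36/593, 600/593, -644/593; SSR = 3912/593.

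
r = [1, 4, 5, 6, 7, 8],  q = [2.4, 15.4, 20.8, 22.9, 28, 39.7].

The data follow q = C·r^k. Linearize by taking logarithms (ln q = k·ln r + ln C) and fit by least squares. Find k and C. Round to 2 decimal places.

k = 1.30, C = 2.42

Taking logs, ln q = k·ln r + ln C, so regress ln q on ln r.
XᵀX = [[15.8331, 8.8128]; [8.8128, 6]], rhs = [28.4248, 16.7895]ᵀ  (here Σln r = 8.8128, Σ(ln r)² = 15.8331, Σln q = 16.7895, Σln r·ln q = 28.4248).
Slope k = (n·Σln r·ln q − Σln r·Σln q)/(n·Σ(ln r)² − (Σln r)²) = (6·28.4248 − 8.8128·16.7895)/17.3327 = 1.30306; ln C = (Σln q − k·Σln r)/n = 0.88430, so C = exp(0.88430) = 2.42128.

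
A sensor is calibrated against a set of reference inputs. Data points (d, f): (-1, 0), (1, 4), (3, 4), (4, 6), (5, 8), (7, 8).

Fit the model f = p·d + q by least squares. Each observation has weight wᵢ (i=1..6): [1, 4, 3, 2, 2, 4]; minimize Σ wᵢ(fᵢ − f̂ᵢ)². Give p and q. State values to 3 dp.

Forming MᵀWM = [[310, 58]; [58, 16]] and MᵀWf = [404, 88]ᵀ gives MᵀWM·[p, q]ᵀ = MᵀWf.
Eliminating q: 16·(row 1) − 58·(row 2) gives 1596·p = 16·404 − 58·88 = 1360, so p = 340/399.
Then q = (88 − 58·(340/399))/16 = 962/399.

p = 0.852, q = 2.411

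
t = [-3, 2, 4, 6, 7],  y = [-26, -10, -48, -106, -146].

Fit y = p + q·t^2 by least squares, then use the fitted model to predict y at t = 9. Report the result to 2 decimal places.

ŷ = -241.75

With design matrix M, MᵀM = [[5, 114]; [114, 4050]] and Mᵀy = [-336, -12012]ᵀ.
Δ = 5·4050 − 114² = 7254.
p = ((-336)·4050 − 114·(-12012))/7254 = 476/403; q = (5·(-12012) − 114·(-336))/7254 = -3626/1209.
At t = 9: ŷ = (476/403)·(1) + (-3626/1209)·(81) = -97426/403.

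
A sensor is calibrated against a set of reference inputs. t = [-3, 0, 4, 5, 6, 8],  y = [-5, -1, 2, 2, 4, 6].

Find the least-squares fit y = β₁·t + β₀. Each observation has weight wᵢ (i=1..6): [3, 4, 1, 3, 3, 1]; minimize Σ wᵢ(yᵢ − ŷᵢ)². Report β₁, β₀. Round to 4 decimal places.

β₁ = 0.9145, β₀ = -1.7282

From the data, Σwᵢ·t·t = 290, Σwᵢ·t = 36, Σwᵢ·1 = 15.
Right-hand side: Σwᵢ·t·y = 203, Σwᵢ·y = 7.
So MᵀWM·[β₁, β₀]ᵀ = MᵀWy: [[290, 36]; [36, 15]]·[β₁, β₀]ᵀ = [203, 7]ᵀ.
Eliminating β₀: 15·(row 1) − 36·(row 2) gives 3054·β₁ = 15·203 − 36·7 = 2793, so β₁ = 931/1018.
Then β₀ = (7 − 36·(931/1018))/15 = -2639/1527.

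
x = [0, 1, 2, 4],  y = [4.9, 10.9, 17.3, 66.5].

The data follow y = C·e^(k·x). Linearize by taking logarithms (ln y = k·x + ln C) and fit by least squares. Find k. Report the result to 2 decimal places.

Let Y = ln y. Fitting Y = k·x + ln C by least squares:
Σx = 7.0000, Σ(x)² = 21.0000, Σln y = 11.0259, Σx·ln y = 24.8790.
Equations: 21.0000·k + 7.0000·ln C = 24.8790;  7.0000·k + 4·ln C = 11.0259.
Slope k = (n·Σx·ln y − Σx·Σln y)/(n·Σ(x)² − (Σx)²) = (4·24.8790 − 7.0000·11.0259)/35.0000 = 0.63813; ln C = (Σln y − k·Σx)/n = 1.63975.

k = 0.64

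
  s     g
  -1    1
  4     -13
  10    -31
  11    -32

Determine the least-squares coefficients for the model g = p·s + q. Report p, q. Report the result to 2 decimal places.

p = -2.82, q = -1.84

Entries of AᵀA: Σs·s = 238, Σs = 24, Σ1 = 4.
Moment sums: Σs·g = -715, Σg = -75.
So AᵀA·[p, q]ᵀ = Aᵀg: [[238, 24]; [24, 4]]·[p, q]ᵀ = [-715, -75]ᵀ.
Eliminating q: 4·(row 1) − 24·(row 2) gives 376·p = 4·(-715) − 24·(-75) = -1060, so p = -265/94.
Then q = ((-75) − 24·(-265/94))/4 = -345/188.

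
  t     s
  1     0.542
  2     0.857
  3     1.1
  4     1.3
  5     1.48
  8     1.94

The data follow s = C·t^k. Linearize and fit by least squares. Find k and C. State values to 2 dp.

k = 0.61, C = 0.55

Let Y = ln s. Fitting Y = k·ln t + ln C by least squares:
Σln t = 6.8669, Σ(ln t)² = 10.5236, Σln s = 0.6456, Σln t·ln s = 2.3704.
Equations: 10.5236·k + 6.8669·ln C = 2.3704;  6.8669·k + 6·ln C = 0.6456.
Solving (det = 15.9867): k = 0.61235, ln C = -0.59322, so C = exp(-0.59322) = 0.55254.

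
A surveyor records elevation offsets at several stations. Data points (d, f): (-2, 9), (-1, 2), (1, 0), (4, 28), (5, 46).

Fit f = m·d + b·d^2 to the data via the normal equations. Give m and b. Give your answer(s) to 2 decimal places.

m = -0.70, b = 1.96

From the data, Σd·d = 47, Σd·d^2 = 181, Σd^2·d^2 = 899.
For Mᵀf: Σd·f = 322, Σd^2·f = 1636.
Normal equations: [[47, 181]; [181, 899]]·[m, b]ᵀ = [322, 1636]ᵀ.
det = 47·899 − 181² = 9492.
m = (322·899 − 181·1636)/9492 = -3319/4746; b = (47·1636 − 181·322)/9492 = 9305/4746.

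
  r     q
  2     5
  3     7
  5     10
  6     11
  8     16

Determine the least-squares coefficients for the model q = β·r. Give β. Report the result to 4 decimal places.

β = 1.9928

Compute the Gram sums: Σr·r = 138.
And Σr·q = 275.
So XᵀX·[β]ᵀ = Xᵀq: [[138]]·[β]ᵀ = [275]ᵀ.
β = 275/138 = 1.99275.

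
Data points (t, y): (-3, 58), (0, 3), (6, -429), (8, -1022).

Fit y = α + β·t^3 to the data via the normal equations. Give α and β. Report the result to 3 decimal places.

Sums needed: Σ1 = 4, Σt^3 = 701, Σt^3·t^3 = 309529.
Right-hand side: Σy = -1390, Σt^3·y = -617494.
Normal equations: [[4, 701]; [701, 309529]]·[α, β]ᵀ = [-1390, -617494]ᵀ.
det = 4·309529 − 701² = 746715.
α = ((-1390)·309529 − 701·(-617494))/746715 = 2617984/746715; β = (4·(-617494) − 701·(-1390))/746715 = -1495586/746715.

α = 3.506, β = -2.003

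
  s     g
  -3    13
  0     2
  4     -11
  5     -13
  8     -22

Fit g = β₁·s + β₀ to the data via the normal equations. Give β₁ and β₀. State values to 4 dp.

Setting ∂/∂β₁ … = 0 gives: 114·β₁ + 14·β₀ = -324;  14·β₁ + 5·β₀ = -31.
det = 114·5 − 14² = 374.
β₁ = ((-324)·5 − 14·(-31))/374 = -593/187; β₀ = (114·(-31) − 14·(-324))/374 = 501/187.

β₁ = -3.1711, β₀ = 2.6791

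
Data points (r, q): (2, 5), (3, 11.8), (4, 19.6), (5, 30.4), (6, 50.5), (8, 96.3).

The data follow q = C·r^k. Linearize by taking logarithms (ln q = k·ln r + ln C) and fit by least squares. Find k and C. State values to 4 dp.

Linearized form: ln q = k·ln r + ln C. From the 6 transformed points,
Over the data: Σln r = 8.6587, Σ(ln r)² = 13.7340, Σln q = 18.9570, Σln r·ln q = 29.9724.
Normal system: [[13.7340, 8.6587]; [8.6587, 6]]·[k, ln C]ᵀ = [29.9724, 18.9570]ᵀ.
Δ = 13.7340·6 − (8.6587)² = 7.4309; k = (29.9724·6 − 8.6587·18.9570)/7.4309 = 2.11169, ln C = (13.7340·18.9570 − 8.6587·29.9724)/7.4309 = 0.11209, so C = exp(0.11209) = 1.11861.

k = 2.1117, C = 1.1186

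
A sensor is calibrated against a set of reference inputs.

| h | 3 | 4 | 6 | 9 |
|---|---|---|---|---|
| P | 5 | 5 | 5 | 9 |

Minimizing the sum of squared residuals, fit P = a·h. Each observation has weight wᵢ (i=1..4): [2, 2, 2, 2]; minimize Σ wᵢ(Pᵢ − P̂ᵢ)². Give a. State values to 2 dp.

AᵀWA·[a]ᵀ = AᵀWP reads: 284·a = 292.
(Σwᵢ·h·h = 284, Σwᵢ·h·P = 292.)
a = 292/284 = 1.02817.

a = 1.03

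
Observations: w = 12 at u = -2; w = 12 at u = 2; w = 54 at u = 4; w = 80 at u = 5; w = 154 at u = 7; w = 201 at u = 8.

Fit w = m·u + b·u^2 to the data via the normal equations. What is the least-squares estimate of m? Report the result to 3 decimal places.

m = 0.629

AᵀA·[m, b]ᵀ = Aᵀw reads: 162·m + 1044·b = 3302;  1044·m + 7410·b = 23370.
Determinant 162·7410 − 1044² = 110484.
m = (3302·7410 − 1044·23370)/110484 = 5795/9207; b = (162·23370 − 1044·3302)/110484 = 9407/3069.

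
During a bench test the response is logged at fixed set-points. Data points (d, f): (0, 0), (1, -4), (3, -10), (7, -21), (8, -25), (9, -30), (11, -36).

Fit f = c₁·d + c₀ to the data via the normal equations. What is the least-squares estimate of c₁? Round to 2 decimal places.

From the data, Σd·d = 325, Σd = 39, Σ1 = 7.
Moment sums: Σd·f = -1047, Σf = -126.
AᵀA·[c₁, c₀]ᵀ = Aᵀf becomes [[325, 39]; [39, 7]]·[c₁, c₀]ᵀ = [-1047, -126]ᵀ.
Δ = 325·7 − 39² = 754.
c₁ = ((-1047)·7 − 39·(-126))/754 = -2415/754; c₀ = (325·(-126) − 39·(-1047))/754 = -9/58.

c₁ = -3.20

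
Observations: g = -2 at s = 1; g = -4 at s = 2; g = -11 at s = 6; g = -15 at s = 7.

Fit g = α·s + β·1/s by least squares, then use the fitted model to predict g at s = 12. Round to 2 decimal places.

Setting ∂/∂α … = 0 gives: 90·α + 4·β = -181;  4·α + (1145/882)·β = -335/42.
Determinant 90·(1145/882) − 4² = 4941/49.
α = ((-181)·(1145/882) − 4·(-335/42))/(4941/49) = -179105/88938; β = (90·(-335/42) − 4·(-181))/(4941/49) = 301/4941.
At s = 12: ĝ = (-179105/88938)·(12) + (301/4941)·(1/12) = -53057/2196.

ĝ = -24.16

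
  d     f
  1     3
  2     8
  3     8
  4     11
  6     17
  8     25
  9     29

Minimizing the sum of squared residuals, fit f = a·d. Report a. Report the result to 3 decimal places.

The normal system MᵀM·[a]ᵀ = Mᵀf is [[211]]·[a]ᵀ = [650]ᵀ.
a = 650/211 = 3.08057.

a = 3.081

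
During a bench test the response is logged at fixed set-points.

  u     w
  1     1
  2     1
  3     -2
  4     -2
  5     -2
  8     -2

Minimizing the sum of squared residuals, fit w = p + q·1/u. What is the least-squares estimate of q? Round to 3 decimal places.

q = 4.081

Setting ∂/∂p … = 0 gives: 6·p + (289/120)·q = -6;  (289/120)·p + (21301/14400)·q = -19/60.
(Σ1 = 6, Σ1/u = 289/120, Σ1/u·1/u = 21301/14400, Σw = -6, Σ1/u·w = -19/60.)
Δ = 6·(21301/14400) − (289/120)² = 8857/2880.
p = ((-6)·(21301/14400) − (289/120)·(-19/60))/(8857/2880) = -6872/2605; q = (6·(-19/60) − (289/120)·(-6))/(8857/2880) = 36144/8857.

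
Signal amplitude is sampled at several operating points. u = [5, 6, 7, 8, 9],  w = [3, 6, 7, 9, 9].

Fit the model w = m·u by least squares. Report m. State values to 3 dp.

Sums needed: Σu·u = 255.
Right-hand side: Σu·w = 253.
Hence m = 253 / 255 ≈ 0.992157.

m = 0.992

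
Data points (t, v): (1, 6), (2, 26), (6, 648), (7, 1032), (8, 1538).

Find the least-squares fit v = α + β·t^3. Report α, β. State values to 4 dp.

α = 2.0984, β = 2.9995

The normal equations are: 5·α + 1080·β = 3250;  1080·α + 426514·β = 1281614.
Determinant 5·426514 − 1080² = 966170.
α = (3250·426514 − 1080·1281614)/966170 = 202738/96617; β = (5·1281614 − 1080·3250)/966170 = 289807/96617.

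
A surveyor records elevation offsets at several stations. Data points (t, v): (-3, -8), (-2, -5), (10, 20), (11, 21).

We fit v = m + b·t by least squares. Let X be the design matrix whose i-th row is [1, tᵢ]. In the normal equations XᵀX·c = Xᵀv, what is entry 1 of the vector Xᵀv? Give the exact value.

28

Entry 1 ↔ basis 1, so (Xᵀv)_{1} = Σᵢ vᵢ = (1)·(-8) + (1)·(-5) + (1)·(20) + (1)·(21) = 28.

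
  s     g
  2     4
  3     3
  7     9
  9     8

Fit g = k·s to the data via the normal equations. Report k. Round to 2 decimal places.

k = 1.06

Sums needed: Σs·s = 143.
Moment sums: Σs·g = 152.
Hence k = 152 / 143 ≈ 1.06294.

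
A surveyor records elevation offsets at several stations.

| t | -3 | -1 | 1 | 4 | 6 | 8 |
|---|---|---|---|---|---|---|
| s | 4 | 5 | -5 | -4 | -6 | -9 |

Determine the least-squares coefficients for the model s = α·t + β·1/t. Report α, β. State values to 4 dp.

α = -0.9649, β = -3.9103

Sums needed: Σt·t = 127, Σt·1/t = 6, Σ1/t·1/t = 1277/576.
And Σt·s = -146, Σ1/t·s = -347/24.
So XᵀX·[α, β]ᵀ = Xᵀs: [[127, 6]; [6, 1277/576]]·[α, β]ᵀ = [-146, -347/24]ᵀ.
Eliminating β: (1277/576)·(row 1) − 6·(row 2) gives (141443/576)·α = (1277/576)·(-146) − 6·(-347/24) = -68237/288, so α = -136474/141443.
Then β = ((-347/24) − 6·(-136474/141443))/(1277/576) = -553080/141443.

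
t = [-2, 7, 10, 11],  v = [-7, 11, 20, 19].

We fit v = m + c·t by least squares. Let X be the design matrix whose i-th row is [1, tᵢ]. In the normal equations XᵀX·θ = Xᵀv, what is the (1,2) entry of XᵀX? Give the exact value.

Row 1 ↔ basis 1, column 2 ↔ basis t, so (XᵀX)_{1,2} = Σᵢ t = (1)·(-2) + (1)·(7) + (1)·(10) + (1)·(11) = 26.

26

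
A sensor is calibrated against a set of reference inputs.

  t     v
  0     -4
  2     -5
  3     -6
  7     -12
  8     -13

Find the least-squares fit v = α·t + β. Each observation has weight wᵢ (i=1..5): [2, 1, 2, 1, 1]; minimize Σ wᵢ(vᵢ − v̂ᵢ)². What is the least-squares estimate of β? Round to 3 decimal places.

β = -3.288

With design matrix M, MᵀWM = [[135, 23]; [23, 7]] and MᵀWv = [-234, -50]ᵀ.
Δ = 135·7 − 23² = 416.
α = ((-234)·7 − 23·(-50))/416 = -61/52; β = (135·(-50) − 23·(-234))/416 = -171/52.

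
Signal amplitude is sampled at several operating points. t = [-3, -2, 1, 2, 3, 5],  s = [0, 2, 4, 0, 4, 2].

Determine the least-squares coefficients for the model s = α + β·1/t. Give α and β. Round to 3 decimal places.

α = 1.693, β = 1.533

Compute the Gram sums: Σ1 = 6, Σ1/t = 6/5, Σ1/t·1/t = 793/450.
For Aᵀs: Σs = 12, Σ1/t·s = 71/15.
Normal equations: [[6, 6/5]; [6/5, 793/450]]·[α, β]ᵀ = [12, 71/15]ᵀ.
Determinant 6·(793/450) − (6/5)² = 137/15.
α = (12·(793/450) − (6/5)·(71/15))/(137/15) = 232/137; β = (6·(71/15) − (6/5)·12)/(137/15) = 210/137.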